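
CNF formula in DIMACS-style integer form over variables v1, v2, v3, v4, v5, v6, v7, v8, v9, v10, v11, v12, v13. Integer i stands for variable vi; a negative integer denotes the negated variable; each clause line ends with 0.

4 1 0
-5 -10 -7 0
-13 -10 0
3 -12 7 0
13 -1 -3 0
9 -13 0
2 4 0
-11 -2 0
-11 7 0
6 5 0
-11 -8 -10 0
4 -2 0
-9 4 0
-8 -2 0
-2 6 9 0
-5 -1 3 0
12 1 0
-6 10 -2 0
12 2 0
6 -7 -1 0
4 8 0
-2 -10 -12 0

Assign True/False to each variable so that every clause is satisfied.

v1=False, v2=False, v3=False, v4=True, v5=False, v6=True, v7=True, v8=True, v9=True, v10=True, v11=False, v12=True, v13=False

v4 occurs only positively in the remaining clauses — set v4 = True.
Pure literal: v11 appears only negated; assign v11 = False.
Set v1 = False and propagate.
  then v12 is forced to True.
Branch on v2: take v2 = False.
Try v3 = False.
  then v7 is forced to True.
For the remaining variables, v5 = False, v6 = True, v8 = True, v9 = True, v10 = True, v13 = False works.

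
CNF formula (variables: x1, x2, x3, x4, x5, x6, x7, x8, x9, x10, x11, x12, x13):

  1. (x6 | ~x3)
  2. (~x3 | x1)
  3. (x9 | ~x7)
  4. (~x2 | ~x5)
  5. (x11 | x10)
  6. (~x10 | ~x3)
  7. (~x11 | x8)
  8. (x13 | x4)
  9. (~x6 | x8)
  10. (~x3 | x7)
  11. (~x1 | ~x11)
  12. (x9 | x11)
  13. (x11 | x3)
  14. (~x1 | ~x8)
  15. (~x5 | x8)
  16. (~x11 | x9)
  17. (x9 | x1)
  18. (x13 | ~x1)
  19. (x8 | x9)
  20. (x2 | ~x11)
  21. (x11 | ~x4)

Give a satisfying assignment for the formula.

Pure literal: x5 appears only negated; assign x5 = False.
x9 occurs only positively in the remaining clauses — set x9 = True.
Set x1 = False and propagate.
  then x3 is forced to False.
  then x11 is forced to True.
  then x8 is forced to True.
  then x2 is forced to True.
Try x4 = False.
  then x13 is forced to True.
x6, x7, x10, x12 are now unconstrained; take x6 = False, x7 = False, x10 = False, x12 = True.
Every clause has at least one true literal under this assignment.

x1=False, x2=True, x3=False, x4=False, x5=False, x6=False, x7=False, x8=True, x9=True, x10=False, x11=True, x12=True, x13=True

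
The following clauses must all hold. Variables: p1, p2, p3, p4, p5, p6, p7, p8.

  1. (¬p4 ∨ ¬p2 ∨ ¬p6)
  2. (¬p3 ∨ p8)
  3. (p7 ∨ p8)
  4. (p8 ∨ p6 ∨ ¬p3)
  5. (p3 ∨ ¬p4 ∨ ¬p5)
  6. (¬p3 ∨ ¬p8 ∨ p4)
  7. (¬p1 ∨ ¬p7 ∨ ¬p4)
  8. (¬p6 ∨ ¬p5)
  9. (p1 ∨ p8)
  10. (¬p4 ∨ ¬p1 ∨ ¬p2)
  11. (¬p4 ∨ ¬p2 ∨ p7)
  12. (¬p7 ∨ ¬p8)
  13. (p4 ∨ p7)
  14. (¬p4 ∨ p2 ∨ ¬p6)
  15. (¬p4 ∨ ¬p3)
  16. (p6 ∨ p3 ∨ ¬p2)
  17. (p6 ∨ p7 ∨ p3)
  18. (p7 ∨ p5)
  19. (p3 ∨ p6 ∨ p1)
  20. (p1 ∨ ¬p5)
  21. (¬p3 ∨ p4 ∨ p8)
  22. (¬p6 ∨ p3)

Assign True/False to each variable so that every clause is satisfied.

p1 = 1, p2 = 0, p3 = 0, p4 = 0, p5 = 0, p6 = 0, p7 = 1, p8 = 0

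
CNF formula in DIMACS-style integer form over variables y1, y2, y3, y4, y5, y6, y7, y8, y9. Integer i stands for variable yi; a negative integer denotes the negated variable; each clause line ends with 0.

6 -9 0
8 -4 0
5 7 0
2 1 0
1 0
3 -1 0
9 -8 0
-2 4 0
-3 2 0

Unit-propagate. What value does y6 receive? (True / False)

Unit clause (y1) sets y1 = True.
(y3 ∨ ¬y1) with y1 = True leaves only y3, so y3 = True.
In (¬y3 ∨ y2), ¬y3 is now false; y2 must hold, so y2 = True.
From (y4 ∨ ¬y2) and y2 = True: y4 = True.
In (y8 ∨ ¬y4), ¬y4 is now false; y8 must hold, so y8 = True.
In (y9 ∨ ¬y8), ¬y8 is now false; y9 must hold, so y9 = True.
In (y6 ∨ ¬y9), ¬y9 is now false; y6 must hold, so y6 = True.

True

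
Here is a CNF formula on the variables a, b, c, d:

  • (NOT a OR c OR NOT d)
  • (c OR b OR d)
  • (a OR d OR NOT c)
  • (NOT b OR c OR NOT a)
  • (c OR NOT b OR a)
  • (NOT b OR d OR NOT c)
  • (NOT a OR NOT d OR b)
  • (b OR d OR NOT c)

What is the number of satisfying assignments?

Satisfying assignments:
  a=F b=F c=F d=T
  a=F b=F c=T d=T
  a=F b=T c=T d=T
  a=T b=T c=T d=T
Count: 4.

4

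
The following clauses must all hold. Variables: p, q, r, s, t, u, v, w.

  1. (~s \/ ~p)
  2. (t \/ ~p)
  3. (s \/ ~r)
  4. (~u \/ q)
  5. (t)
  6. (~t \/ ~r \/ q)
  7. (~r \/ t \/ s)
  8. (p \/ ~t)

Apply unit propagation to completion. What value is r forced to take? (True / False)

Unit clause (t) sets t = True.
In (~t \/ p), ~t is now false; p must hold, so p = True.
(~p \/ ~s) with p = True leaves only ~s, so s = False.
(s \/ ~r) with s = False leaves only ~r, so r = False.

False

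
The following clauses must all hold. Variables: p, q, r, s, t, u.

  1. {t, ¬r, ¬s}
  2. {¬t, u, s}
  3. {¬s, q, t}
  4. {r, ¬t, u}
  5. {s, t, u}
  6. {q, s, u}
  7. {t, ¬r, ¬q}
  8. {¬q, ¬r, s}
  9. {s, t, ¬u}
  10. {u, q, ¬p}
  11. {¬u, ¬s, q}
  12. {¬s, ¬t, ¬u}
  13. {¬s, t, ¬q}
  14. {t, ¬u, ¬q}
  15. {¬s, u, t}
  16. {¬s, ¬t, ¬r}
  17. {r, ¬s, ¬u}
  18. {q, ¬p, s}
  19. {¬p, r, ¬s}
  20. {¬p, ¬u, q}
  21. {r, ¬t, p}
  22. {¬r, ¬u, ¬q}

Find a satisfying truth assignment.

p=F, q=F, r=T, s=F, t=T, u=T

Try p = False.
Try q = False.
The remaining clauses are satisfied by r = True, s = False, t = True, u = True.
Every clause has at least one true literal under this assignment.
Check each clause:
  1. {t, ¬r, ¬s} — t is true.
  2. {s, ¬t, u} — u is true.
  3. {t, ¬s, q} — ¬s is true.
  4. {u, ¬t, r} — r is true.
  5. {s, u, t} — t is true.
  6. {s, q, u} — u is true.
  7. {¬r, t, ¬q} — t is true.
  8. {¬r, s, ¬q} — ¬q is true.
  9. {s, t, ¬u} — t is true.
  10. {¬p, u, q} — ¬p is true.
  11. {q, ¬u, ¬s} — ¬s is true.
  12. {¬t, ¬u, ¬s} — ¬s is true.
  13. {¬s, t, ¬q} — ¬s is true.
  14. {¬q, t, ¬u} — t is true.
  15. {t, ¬s, u} — ¬s is true.
  16. {¬s, ¬t, ¬r} — ¬s is true.
  17. {r, ¬u, ¬s} — r is true.
  18. {¬p, q, s} — ¬p is true.
  19. {¬s, ¬p, r} — r is true.
  20. {¬u, ¬p, q} — ¬p is true.
  21. {¬t, r, p} — r is true.
  22. {¬q, ¬r, ¬u} — ¬q is true.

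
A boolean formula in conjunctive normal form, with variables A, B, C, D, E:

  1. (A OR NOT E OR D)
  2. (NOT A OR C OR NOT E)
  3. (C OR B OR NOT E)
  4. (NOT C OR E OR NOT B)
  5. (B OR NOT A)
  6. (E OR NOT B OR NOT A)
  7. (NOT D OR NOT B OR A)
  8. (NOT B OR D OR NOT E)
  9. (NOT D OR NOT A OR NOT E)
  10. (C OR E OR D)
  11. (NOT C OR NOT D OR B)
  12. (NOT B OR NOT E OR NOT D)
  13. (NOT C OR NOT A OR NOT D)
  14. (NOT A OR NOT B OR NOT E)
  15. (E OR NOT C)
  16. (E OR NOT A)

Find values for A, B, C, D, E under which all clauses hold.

A=False  B=False  C=False  D=True  E=False

Check each clause:
  1. (D OR NOT E OR A) — NOT E is true.
  2. (NOT E OR C OR NOT A) — NOT E is true.
  3. (B OR C OR NOT E) — NOT E is true.
  4. (NOT B OR E OR NOT C) — NOT C is true.
  5. (B OR NOT A) — NOT A is true.
  6. (E OR NOT B OR NOT A) — NOT B is true.
  7. (NOT B OR A OR NOT D) — NOT B is true.
  8. (NOT E OR D OR NOT B) — NOT E is true.
  9. (NOT A OR NOT E OR NOT D) — NOT E is true.
  10. (C OR D OR E) — D is true.
  11. (B OR NOT D OR NOT C) — NOT C is true.
  12. (NOT D OR NOT E OR NOT B) — NOT E is true.
  13. (NOT C OR NOT D OR NOT A) — NOT C is true.
  14. (NOT A OR NOT E OR NOT B) — NOT E is true.
  15. (E OR NOT C) — NOT C is true.
  16. (E OR NOT A) — NOT A is true.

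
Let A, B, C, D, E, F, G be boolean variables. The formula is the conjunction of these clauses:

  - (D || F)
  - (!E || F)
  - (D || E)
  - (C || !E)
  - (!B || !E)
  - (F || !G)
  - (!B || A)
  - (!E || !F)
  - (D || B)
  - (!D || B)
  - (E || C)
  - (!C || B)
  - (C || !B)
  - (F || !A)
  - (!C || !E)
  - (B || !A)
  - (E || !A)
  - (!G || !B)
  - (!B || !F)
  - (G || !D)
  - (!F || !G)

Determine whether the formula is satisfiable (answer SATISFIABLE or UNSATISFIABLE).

B = True:
  propagation gives E=False, D=True, A=True; an empty clause results — contradiction.
B = False:
  propagation gives D=True; an empty clause results — contradiction.
Every branch closes, so no satisfying assignment exists.

UNSATISFIABLE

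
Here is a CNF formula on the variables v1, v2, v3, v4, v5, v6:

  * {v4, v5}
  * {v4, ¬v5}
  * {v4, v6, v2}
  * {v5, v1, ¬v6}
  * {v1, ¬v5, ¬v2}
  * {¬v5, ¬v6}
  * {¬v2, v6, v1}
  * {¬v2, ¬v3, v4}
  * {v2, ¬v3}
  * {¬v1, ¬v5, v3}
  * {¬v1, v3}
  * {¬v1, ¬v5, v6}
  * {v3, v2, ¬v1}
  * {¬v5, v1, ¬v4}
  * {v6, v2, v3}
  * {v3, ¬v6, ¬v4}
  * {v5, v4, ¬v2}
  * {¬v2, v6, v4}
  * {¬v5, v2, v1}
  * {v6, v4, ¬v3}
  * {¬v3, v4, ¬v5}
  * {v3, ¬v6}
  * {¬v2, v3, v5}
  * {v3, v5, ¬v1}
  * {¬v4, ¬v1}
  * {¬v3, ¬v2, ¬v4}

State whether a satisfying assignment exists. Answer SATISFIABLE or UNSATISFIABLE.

UNSATISFIABLE

v3 = True:
  propagation gives v2=True, v4=True; an empty clause results — contradiction.
v3 = False:
  propagation gives v1=False, v6=False, v2=False; an empty clause results — contradiction.
Every branch closes, so no satisfying assignment exists.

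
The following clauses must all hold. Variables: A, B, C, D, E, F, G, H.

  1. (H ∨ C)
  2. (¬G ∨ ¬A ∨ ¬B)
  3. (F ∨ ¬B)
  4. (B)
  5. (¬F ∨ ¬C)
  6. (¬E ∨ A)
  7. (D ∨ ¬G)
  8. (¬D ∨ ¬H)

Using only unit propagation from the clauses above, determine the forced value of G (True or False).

(B) stands alone — B = True.
(¬B ∨ F): since B = True, the clause reduces to (F). F = True.
In (¬F ∨ ¬C), ¬F is now false; ¬C must hold, so C = False.
In (H ∨ C), C is now false; H must hold, so H = True.
From (¬H ∨ ¬D) and H = True: D = False.
(¬G ∨ D): since D = False, the clause reduces to (¬G). G = False.

False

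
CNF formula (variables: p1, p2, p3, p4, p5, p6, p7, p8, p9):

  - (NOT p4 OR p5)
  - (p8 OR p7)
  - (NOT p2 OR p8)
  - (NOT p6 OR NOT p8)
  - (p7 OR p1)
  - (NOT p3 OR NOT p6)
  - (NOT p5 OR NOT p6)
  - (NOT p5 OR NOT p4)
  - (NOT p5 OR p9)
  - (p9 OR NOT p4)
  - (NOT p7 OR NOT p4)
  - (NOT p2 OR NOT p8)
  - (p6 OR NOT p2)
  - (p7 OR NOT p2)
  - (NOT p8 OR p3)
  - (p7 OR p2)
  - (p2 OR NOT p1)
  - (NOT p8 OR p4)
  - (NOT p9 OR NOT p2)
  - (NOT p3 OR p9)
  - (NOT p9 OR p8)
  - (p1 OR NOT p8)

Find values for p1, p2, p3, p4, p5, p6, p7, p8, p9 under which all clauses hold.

p1=False, p2=False, p3=False, p4=False, p5=False, p6=False, p7=True, p8=False, p9=False

Check each clause:
  1. (NOT p4 OR p5) — NOT p4 is true.
  2. (p7 OR p8) — p7 is true.
  3. (NOT p2 OR p8) — NOT p2 is true.
  4. (NOT p6 OR NOT p8) — NOT p8 is true.
  5. (p7 OR p1) — p7 is true.
  6. (NOT p6 OR NOT p3) — NOT p6 is true.
  7. (NOT p6 OR NOT p5) — NOT p6 is true.
  8. (NOT p4 OR NOT p5) — NOT p5 is true.
  9. (NOT p5 OR p9) — NOT p5 is true.
  10. (NOT p4 OR p9) — NOT p4 is true.
  11. (NOT p7 OR NOT p4) — NOT p4 is true.
  12. (NOT p2 OR NOT p8) — NOT p8 is true.
  13. (NOT p2 OR p6) — NOT p2 is true.
  14. (NOT p2 OR p7) — NOT p2 is true.
  15. (NOT p8 OR p3) — NOT p8 is true.
  16. (p7 OR p2) — p7 is true.
  17. (NOT p1 OR p2) — NOT p1 is true.
  18. (p4 OR NOT p8) — NOT p8 is true.
  19. (NOT p9 OR NOT p2) — NOT p2 is true.
  20. (p9 OR NOT p3) — NOT p3 is true.
  21. (NOT p9 OR p8) — NOT p9 is true.
  22. (p1 OR NOT p8) — NOT p8 is true.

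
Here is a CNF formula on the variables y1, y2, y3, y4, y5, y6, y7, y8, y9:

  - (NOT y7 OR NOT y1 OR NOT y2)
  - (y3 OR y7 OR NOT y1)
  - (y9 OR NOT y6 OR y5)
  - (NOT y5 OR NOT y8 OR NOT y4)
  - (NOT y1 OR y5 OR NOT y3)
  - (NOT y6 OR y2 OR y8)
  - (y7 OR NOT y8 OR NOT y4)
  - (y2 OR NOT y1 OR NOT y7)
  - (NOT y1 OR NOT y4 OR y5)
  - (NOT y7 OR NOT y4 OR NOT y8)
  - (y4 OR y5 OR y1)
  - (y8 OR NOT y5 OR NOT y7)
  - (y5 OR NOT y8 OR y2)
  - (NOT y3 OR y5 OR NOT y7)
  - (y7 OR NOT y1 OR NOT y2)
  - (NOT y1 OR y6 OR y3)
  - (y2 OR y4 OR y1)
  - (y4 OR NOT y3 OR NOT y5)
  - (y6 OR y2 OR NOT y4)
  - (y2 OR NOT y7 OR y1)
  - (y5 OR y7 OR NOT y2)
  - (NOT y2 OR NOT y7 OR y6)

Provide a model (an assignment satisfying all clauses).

y1=F, y2=T, y3=F, y4=F, y5=T, y6=T, y7=T, y8=T, y9=T

y9 occurs only positively in the remaining clauses — set y9 = True.
Try y1 = False.
Set y2 = True and propagate.
For the remaining variables, y3 = False, y4 = False, y5 = True, y6 = True, y7 = True, y8 = True works.
Every clause has at least one true literal under this assignment.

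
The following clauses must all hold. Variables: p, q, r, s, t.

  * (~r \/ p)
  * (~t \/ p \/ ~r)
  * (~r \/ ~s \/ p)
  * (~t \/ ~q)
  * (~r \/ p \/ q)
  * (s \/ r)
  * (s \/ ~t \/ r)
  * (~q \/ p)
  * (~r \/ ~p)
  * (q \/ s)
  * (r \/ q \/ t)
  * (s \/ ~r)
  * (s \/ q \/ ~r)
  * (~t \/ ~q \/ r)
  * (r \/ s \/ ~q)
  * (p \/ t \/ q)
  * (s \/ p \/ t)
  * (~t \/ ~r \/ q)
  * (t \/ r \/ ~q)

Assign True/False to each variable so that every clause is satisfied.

p = T, q = F, r = F, s = T, t = T

Branch on p: take p = True.
  then r is forced to False.
  then s is forced to True.
Try q = False.
  then t is forced to True.
Every clause has at least one true literal under this assignment.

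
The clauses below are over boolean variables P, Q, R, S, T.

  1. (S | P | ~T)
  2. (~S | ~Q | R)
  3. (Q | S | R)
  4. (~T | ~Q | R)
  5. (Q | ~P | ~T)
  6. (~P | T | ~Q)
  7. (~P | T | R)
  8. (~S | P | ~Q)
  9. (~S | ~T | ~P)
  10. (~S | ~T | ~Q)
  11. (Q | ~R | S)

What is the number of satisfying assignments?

8

Split on Q, then S.
  Q=T, S=T: a clause becomes empty — 0.
  Q=T, S=F: remaining (P,R,T) ∈ {(F,F,F); (F,T,F); (T,T,T)} — 3.
  Q=F, S=T: 5 of the 8 assignments to (P,R,T) work.
  Q=F, S=F: a clause becomes empty — 0.
Total: 0 + 3 + 5 + 0 = 8.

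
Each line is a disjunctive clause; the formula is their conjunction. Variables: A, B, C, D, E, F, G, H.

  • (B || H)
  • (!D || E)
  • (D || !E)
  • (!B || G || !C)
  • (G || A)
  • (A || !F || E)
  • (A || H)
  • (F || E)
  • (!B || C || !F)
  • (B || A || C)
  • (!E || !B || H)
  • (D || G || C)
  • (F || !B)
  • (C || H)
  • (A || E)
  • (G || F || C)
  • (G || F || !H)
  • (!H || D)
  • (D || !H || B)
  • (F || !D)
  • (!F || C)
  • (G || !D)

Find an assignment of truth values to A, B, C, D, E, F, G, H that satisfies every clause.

G occurs only positively in the remaining clauses — set G = True.
Set A = False and propagate.
  then H is forced to True.
  then E is forced to True.
  then D is forced to True.
  then F is forced to True.
  then C is forced to True.
B is now unconstrained; take B = False.

A=0, B=0, C=1, D=1, E=1, F=1, G=1, H=1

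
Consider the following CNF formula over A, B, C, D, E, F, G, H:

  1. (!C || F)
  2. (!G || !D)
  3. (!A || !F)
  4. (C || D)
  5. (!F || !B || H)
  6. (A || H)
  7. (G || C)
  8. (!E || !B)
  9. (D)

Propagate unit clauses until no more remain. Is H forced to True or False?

(D) stands alone — D = True.
From (!D || !G) and D = True: G = False.
(G || C): since G = False, the clause reduces to (C). C = True.
From (F || !C) and C = True: F = True.
In (!F || !A), !F is now false; !A must hold, so A = False.
In (A || H), A is now false; H must hold, so H = True.

True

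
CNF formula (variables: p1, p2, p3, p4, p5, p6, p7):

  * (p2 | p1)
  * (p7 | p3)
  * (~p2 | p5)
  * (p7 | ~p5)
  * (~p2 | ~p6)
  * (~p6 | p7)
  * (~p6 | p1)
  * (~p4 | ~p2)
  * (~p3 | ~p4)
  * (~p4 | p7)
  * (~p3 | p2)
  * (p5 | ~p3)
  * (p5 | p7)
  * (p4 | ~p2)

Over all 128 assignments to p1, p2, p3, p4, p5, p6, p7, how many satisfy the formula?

8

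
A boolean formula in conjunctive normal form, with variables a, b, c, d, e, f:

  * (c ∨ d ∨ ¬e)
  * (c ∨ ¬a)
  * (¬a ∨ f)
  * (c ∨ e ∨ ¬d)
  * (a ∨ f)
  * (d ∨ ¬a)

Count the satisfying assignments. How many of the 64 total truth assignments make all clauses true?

16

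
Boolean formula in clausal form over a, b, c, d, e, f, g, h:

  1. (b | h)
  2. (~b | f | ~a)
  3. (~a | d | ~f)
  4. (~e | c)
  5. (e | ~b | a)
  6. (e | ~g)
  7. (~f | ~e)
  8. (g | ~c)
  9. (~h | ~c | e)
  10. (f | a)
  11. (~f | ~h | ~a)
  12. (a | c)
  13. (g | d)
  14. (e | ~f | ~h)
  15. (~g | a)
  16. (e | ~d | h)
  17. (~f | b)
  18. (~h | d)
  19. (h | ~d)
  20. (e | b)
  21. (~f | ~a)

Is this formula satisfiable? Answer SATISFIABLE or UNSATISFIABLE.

Try a = True.
  then f is forced to False.
  then b is forced to False.
  then h is forced to True.
  then d is forced to True.
  then e is forced to True.
  then c is forced to True.
  then g is forced to True.
Every clause has at least one true literal under this assignment.
So a = True, b = False, c = True, d = True, e = True, f = False, g = True, h = True is a satisfying assignment.

SATISFIABLE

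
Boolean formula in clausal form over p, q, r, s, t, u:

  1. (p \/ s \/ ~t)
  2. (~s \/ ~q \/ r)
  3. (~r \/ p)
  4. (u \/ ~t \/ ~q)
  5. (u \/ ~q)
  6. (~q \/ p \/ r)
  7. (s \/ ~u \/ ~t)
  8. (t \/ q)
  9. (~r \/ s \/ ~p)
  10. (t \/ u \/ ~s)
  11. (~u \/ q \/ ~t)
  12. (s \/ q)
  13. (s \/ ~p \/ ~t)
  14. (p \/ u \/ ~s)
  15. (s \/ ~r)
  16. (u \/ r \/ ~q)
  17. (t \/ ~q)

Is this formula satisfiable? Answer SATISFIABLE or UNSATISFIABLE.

Try p = True.
For the remaining variables, q = False, r = True, s = True, t = True, u = False works.
So p=True, q=False, r=True, s=True, t=True, u=False is a satisfying assignment.

SATISFIABLE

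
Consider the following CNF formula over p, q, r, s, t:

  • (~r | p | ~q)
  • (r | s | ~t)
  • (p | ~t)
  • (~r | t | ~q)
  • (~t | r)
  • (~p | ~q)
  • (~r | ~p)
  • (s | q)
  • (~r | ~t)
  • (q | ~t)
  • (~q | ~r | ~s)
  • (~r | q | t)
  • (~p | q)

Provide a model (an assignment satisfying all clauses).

Try p = False.
  then t is forced to False.
Try q = False.
  then s is forced to True.
  then r is forced to False.
Every clause has at least one true literal under this assignment.
Check each clause:
  1. (~q | p | ~r) — ~r is true.
  2. (r | ~t | s) — s is true.
  3. (~t | p) — ~t is true.
  4. (~r | t | ~q) — ~r is true.
  5. (r | ~t) — ~t is true.
  6. (~q | ~p) — ~p is true.
  7. (~r | ~p) — ~r is true.
  8. (s | q) — s is true.
  9. (~r | ~t) — ~t is true.
  10. (~t | q) — ~t is true.
  11. (~r | ~q | ~s) — ~r is true.
  12. (q | t | ~r) — ~r is true.
  13. (~p | q) — ~p is true.

p=F, q=F, r=F, s=T, t=F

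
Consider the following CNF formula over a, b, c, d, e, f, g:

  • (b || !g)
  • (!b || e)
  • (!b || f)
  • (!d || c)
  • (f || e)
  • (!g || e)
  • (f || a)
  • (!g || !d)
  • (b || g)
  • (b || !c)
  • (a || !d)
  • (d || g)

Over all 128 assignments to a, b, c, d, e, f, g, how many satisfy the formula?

5

The models are:
  a=F b=T c=F d=F e=T f=T g=T
  a=F b=T c=T d=F e=T f=T g=T
  a=T b=T c=F d=F e=T f=T g=T
  a=T b=T c=T d=F e=T f=T g=T
  a=T b=T c=T d=T e=T f=T g=F
That's 5 in total.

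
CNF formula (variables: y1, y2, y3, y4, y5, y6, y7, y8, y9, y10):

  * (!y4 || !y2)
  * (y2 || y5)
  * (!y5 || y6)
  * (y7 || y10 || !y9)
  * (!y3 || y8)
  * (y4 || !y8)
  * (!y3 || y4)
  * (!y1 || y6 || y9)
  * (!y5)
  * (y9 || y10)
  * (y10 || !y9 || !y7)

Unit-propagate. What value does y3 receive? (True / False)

Unit clause (!y5) sets y5 = False.
In (y2 || y5), y5 is now false; y2 must hold, so y2 = True.
In (!y4 || !y2), !y2 is now false; !y4 must hold, so y4 = False.
From (!y8 || y4) and y4 = False: y8 = False.
In (!y3 || y8), y8 is now false; !y3 must hold, so y3 = False.

False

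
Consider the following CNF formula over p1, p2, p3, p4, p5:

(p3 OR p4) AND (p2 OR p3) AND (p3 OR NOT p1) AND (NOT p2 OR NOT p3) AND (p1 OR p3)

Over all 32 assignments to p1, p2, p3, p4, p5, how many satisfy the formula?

The models are:
  p1=0 p2=0 p3=1 p4=0 p5=0
  p1=0 p2=0 p3=1 p4=0 p5=1
  p1=0 p2=0 p3=1 p4=1 p5=0
  p1=0 p2=0 p3=1 p4=1 p5=1
  p1=1 p2=0 p3=1 p4=0 p5=0
  p1=1 p2=0 p3=1 p4=0 p5=1
  p1=1 p2=0 p3=1 p4=1 p5=0
  p1=1 p2=0 p3=1 p4=1 p5=1
That's 8 in total.

8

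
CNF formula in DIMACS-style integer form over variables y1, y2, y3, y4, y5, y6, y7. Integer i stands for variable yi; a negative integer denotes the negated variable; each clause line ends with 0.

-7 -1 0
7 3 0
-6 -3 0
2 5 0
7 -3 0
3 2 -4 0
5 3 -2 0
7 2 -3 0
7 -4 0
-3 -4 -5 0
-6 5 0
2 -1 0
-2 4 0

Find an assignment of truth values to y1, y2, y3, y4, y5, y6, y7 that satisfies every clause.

y1=0, y2=1, y3=0, y4=1, y5=1, y6=0, y7=1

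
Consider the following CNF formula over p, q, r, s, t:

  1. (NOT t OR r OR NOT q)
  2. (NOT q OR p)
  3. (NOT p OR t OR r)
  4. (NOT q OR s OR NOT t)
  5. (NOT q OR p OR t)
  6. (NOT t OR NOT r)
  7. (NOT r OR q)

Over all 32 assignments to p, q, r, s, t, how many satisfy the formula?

8

The models are:
  p=F q=F r=F s=F t=F
  p=F q=F r=F s=F t=T
  p=F q=F r=F s=T t=F
  p=F q=F r=F s=T t=T
  p=T q=F r=F s=F t=T
  p=T q=F r=F s=T t=T
  p=T q=T r=T s=F t=F
  p=T q=T r=T s=T t=F
That's 8 in total.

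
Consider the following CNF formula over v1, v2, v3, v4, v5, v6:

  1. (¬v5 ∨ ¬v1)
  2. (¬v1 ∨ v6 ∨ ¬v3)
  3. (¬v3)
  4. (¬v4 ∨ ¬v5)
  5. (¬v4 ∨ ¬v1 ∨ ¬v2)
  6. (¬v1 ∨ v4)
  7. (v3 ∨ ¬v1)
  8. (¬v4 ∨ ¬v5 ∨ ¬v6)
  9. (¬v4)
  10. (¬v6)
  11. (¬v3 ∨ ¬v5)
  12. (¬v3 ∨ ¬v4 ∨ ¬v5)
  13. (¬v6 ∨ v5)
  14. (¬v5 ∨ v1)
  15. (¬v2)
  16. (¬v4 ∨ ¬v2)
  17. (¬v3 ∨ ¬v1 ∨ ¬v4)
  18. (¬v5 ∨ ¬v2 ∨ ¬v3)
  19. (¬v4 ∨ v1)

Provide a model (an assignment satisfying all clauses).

v1=F, v2=F, v3=F, v4=F, v5=F, v6=F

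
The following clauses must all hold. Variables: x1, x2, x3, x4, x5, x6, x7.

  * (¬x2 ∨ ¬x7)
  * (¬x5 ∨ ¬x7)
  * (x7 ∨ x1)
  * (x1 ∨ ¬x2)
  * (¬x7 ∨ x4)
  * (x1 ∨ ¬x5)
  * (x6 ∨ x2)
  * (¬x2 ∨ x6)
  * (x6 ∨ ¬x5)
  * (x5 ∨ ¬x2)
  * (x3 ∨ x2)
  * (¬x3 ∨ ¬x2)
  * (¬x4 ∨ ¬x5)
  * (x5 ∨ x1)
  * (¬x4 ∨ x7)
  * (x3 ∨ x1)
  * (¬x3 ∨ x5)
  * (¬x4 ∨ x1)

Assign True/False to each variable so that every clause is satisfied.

x1=True  x2=False  x3=True  x4=False  x5=True  x6=True  x7=False

Check each clause:
  1. (¬x2 ∨ ¬x7) — ¬x7 is true.
  2. (¬x7 ∨ ¬x5) — ¬x7 is true.
  3. (x1 ∨ x7) — x1 is true.
  4. (x1 ∨ ¬x2) — x1 is true.
  5. (x4 ∨ ¬x7) — ¬x7 is true.
  6. (¬x5 ∨ x1) — x1 is true.
  7. (x2 ∨ x6) — x6 is true.
  8. (¬x2 ∨ x6) — ¬x2 is true.
  9. (¬x5 ∨ x6) — x6 is true.
  10. (x5 ∨ ¬x2) — x5 is true.
  11. (x2 ∨ x3) — x3 is true.
  12. (¬x3 ∨ ¬x2) — ¬x2 is true.
  13. (¬x4 ∨ ¬x5) — ¬x4 is true.
  14. (x1 ∨ x5) — x1 is true.
  15. (¬x4 ∨ x7) — ¬x4 is true.
  16. (x1 ∨ x3) — x1 is true.
  17. (x5 ∨ ¬x3) — x5 is true.
  18. (¬x4 ∨ x1) — x1 is true.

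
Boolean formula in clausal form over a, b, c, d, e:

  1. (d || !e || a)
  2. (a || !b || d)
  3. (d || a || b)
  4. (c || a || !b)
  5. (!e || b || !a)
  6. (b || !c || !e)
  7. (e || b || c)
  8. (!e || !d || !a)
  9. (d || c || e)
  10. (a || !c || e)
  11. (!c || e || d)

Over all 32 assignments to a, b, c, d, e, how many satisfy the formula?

7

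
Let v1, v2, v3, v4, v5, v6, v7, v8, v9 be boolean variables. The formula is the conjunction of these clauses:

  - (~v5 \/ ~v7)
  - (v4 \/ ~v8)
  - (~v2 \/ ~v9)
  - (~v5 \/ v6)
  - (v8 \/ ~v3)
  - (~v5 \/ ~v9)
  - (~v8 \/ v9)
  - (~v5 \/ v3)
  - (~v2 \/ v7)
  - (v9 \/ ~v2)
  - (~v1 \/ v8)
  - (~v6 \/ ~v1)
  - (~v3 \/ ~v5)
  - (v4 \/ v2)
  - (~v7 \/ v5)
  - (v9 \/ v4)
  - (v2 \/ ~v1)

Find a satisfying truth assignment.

Pure literal: v1 appears only negated; assign v1 = False.
Pure literal: v4 appears only positively; assign v4 = True.
Branch on v2: take v2 = False.
Set v3 = False and propagate.
  then v5 is forced to False.
  then v7 is forced to False.
Branch on v8: take v8 = False.
v6, v9 are now unconstrained; take v6 = True, v9 = True.

v1=False  v2=False  v3=False  v4=True  v5=False  v6=True  v7=False  v8=False  v9=True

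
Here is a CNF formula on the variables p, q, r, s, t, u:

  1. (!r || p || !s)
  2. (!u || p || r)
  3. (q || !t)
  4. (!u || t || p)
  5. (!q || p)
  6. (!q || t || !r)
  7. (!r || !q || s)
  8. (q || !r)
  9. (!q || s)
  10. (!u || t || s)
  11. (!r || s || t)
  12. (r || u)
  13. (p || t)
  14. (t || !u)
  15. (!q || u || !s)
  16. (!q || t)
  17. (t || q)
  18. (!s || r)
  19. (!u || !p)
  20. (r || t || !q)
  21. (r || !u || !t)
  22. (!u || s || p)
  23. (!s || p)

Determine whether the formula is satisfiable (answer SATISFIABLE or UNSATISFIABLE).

UNSATISFIABLE

t = True:
  propagation gives q=True, p=True, s=True, u=True; an empty clause results — contradiction.
t = False:
  propagation gives p=True, u=False, r=True, q=False; an empty clause results — contradiction.
Every branch closes, so no satisfying assignment exists.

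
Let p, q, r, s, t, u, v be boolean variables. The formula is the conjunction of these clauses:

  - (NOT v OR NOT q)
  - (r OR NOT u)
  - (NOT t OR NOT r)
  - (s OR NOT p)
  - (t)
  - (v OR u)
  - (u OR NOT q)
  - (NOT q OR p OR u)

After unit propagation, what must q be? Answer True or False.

(t) stands alone — t = True.
In (NOT t OR NOT r), NOT t is now false; NOT r must hold, so r = False.
(NOT u OR r) with r = False leaves only NOT u, so u = False.
(u OR v): since u = False, the clause reduces to (v). v = True.
From (NOT q OR NOT v) and v = True: q = False.

False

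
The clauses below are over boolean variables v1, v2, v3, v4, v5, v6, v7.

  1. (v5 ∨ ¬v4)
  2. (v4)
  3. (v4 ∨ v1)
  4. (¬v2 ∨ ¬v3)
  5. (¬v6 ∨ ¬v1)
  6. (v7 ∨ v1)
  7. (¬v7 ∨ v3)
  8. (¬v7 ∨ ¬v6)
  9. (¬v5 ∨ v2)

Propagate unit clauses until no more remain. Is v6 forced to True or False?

(v4) stands alone — v4 = True.
In (v5 ∨ ¬v4), ¬v4 is now false; v5 must hold, so v5 = True.
(v2 ∨ ¬v5): since v5 = True, the clause reduces to (v2). v2 = True.
From (¬v2 ∨ ¬v3) and v2 = True: v3 = False.
(¬v7 ∨ v3): since v3 = False, the clause reduces to (¬v7). v7 = False.
(v1 ∨ v7): since v7 = False, the clause reduces to (v1). v1 = True.
(¬v1 ∨ ¬v6) with v1 = True leaves only ¬v6, so v6 = False.

False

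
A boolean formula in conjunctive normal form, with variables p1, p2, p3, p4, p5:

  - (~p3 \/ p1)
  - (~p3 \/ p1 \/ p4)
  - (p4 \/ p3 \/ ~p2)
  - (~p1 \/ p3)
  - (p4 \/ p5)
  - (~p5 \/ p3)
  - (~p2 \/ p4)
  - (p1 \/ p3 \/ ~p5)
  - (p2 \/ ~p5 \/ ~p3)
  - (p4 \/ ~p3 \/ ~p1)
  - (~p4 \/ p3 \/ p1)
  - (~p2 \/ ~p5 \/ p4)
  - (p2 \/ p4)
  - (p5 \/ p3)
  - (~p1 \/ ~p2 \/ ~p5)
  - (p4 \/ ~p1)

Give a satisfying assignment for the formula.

Set p1 = True and propagate.
  then p3 is forced to True.
  then p4 is forced to True.
The remaining clauses are satisfied by p2 = True, p5 = False.

p1 = True, p2 = True, p3 = True, p4 = True, p5 = False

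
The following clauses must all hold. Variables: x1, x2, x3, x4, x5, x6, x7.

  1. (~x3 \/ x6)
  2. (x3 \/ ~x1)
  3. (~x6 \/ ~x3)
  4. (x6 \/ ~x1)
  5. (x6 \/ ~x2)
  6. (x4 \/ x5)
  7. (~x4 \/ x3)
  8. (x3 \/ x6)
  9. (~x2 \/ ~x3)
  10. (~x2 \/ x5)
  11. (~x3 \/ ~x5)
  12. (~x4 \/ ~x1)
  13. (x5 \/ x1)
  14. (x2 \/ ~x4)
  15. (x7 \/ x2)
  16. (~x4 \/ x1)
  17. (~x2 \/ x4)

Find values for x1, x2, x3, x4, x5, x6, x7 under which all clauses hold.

x7 occurs only positively in the remaining clauses — set x7 = True.
Set x1 = False and propagate.
  then x5 is forced to True.
  then x3 is forced to False.
  then x4 is forced to False.
  then x6 is forced to True.
  then x2 is forced to False.
Check each clause:
  1. (x6 \/ ~x3) — ~x3 is true.
  2. (~x1 \/ x3) — ~x1 is true.
  3. (~x3 \/ ~x6) — ~x3 is true.
  4. (~x1 \/ x6) — ~x1 is true.
  5. (~x2 \/ x6) — x6 is true.
  6. (x4 \/ x5) — x5 is true.
  7. (x3 \/ ~x4) — ~x4 is true.
  8. (x3 \/ x6) — x6 is true.
  9. (~x2 \/ ~x3) — ~x3 is true.
  10. (x5 \/ ~x2) — x5 is true.
  11. (~x5 \/ ~x3) — ~x3 is true.
  12. (~x4 \/ ~x1) — ~x4 is true.
  13. (x1 \/ x5) — x5 is true.
  14. (~x4 \/ x2) — ~x4 is true.
  15. (x7 \/ x2) — x7 is true.
  16. (x1 \/ ~x4) — ~x4 is true.
  17. (~x2 \/ x4) — ~x2 is true.

x1=False, x2=False, x3=False, x4=False, x5=True, x6=True, x7=True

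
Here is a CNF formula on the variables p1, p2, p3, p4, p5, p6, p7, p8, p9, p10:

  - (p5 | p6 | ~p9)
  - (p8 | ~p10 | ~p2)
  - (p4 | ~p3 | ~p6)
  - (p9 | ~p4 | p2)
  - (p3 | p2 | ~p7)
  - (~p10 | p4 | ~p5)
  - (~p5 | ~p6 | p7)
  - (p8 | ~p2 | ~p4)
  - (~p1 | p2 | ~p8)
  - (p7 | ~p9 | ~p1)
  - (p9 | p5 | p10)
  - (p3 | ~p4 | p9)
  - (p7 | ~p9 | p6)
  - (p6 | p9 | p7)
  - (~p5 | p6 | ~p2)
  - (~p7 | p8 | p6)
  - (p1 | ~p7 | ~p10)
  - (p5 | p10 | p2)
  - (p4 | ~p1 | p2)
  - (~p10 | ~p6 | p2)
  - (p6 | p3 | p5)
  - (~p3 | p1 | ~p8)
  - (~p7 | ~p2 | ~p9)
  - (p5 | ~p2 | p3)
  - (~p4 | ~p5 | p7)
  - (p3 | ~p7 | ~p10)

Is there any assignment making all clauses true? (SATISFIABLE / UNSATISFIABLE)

SATISFIABLE

Branch on p1: take p1 = True.
Try p2 = True.
The remaining clauses are satisfied by p3 = True, p4 = True, p5 = False, p6 = False, p7 = True, p8 = True, p9 = False, p10 = True.
So p1=1, p2=1, p3=1, p4=1, p5=0, p6=0, p7=1, p8=1, p9=0, p10=1 is a satisfying assignment.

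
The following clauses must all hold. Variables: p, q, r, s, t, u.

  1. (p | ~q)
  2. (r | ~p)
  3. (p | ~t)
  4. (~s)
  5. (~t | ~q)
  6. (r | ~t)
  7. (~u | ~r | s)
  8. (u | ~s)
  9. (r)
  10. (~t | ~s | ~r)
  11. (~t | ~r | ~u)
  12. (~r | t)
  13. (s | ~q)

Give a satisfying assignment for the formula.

p=T, q=F, r=T, s=F, t=T, u=F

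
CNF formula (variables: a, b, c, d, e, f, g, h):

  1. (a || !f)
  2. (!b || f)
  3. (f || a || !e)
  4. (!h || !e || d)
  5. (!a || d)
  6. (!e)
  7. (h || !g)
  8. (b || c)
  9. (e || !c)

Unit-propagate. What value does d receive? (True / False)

True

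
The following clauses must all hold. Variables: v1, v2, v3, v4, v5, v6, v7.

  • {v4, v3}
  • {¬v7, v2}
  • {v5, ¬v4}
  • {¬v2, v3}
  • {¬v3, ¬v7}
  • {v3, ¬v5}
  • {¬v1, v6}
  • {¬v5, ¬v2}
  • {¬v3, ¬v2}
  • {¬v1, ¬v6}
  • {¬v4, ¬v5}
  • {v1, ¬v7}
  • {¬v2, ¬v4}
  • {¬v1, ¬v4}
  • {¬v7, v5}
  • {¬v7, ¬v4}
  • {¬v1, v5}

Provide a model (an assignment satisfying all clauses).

v1=F, v2=F, v3=T, v4=F, v5=T, v6=T, v7=F

Check each clause:
  1. {v3, v4} — v3 is true.
  2. {v2, ¬v7} — ¬v7 is true.
  3. {v5, ¬v4} — ¬v4 is true.
  4. {v3, ¬v2} — v3 is true.
  5. {¬v7, ¬v3} — ¬v7 is true.
  6. {v3, ¬v5} — v3 is true.
  7. {v6, ¬v1} — ¬v1 is true.
  8. {¬v5, ¬v2} — ¬v2 is true.
  9. {¬v3, ¬v2} — ¬v2 is true.
  10. {¬v6, ¬v1} — ¬v1 is true.
  11. {¬v5, ¬v4} — ¬v4 is true.
  12. {v1, ¬v7} — ¬v7 is true.
  13. {¬v2, ¬v4} — ¬v4 is true.
  14. {¬v1, ¬v4} — ¬v4 is true.
  15. {¬v7, v5} — ¬v7 is true.
  16. {¬v4, ¬v7} — ¬v7 is true.
  17. {v5, ¬v1} — v5 is true.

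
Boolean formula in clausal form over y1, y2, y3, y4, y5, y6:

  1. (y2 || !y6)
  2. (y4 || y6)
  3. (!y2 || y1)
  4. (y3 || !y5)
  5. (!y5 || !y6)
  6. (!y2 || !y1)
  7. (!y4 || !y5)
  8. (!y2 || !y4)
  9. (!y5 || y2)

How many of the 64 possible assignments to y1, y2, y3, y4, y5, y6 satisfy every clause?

Satisfying assignments:
  y1=F y2=F y3=F y4=T y5=F y6=F
  y1=F y2=F y3=T y4=T y5=F y6=F
  y1=T y2=F y3=F y4=T y5=F y6=F
  y1=T y2=F y3=T y4=T y5=F y6=F
That's 4 in total.

4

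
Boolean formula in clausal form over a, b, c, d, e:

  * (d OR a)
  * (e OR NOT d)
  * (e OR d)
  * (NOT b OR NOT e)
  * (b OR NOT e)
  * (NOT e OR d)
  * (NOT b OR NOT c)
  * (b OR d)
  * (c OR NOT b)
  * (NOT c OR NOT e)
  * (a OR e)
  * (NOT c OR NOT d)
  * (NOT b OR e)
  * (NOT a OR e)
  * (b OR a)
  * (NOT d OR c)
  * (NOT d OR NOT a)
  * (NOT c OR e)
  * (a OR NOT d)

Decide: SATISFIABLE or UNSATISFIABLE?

UNSATISFIABLE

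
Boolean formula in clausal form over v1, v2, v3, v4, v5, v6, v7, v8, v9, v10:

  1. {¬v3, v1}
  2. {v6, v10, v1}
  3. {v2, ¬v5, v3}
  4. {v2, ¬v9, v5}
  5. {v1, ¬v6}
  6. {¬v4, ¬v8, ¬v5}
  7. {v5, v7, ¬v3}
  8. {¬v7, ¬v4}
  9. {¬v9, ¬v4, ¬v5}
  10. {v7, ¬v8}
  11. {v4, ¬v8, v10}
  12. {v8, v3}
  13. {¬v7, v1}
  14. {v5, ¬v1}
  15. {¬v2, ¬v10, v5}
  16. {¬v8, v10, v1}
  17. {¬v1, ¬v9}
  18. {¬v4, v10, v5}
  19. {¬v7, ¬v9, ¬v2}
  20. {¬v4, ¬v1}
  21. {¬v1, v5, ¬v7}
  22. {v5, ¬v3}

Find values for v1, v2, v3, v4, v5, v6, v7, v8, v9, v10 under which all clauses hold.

v1 = True, v2 = False, v3 = True, v4 = False, v5 = True, v6 = True, v7 = False, v8 = False, v9 = False, v10 = True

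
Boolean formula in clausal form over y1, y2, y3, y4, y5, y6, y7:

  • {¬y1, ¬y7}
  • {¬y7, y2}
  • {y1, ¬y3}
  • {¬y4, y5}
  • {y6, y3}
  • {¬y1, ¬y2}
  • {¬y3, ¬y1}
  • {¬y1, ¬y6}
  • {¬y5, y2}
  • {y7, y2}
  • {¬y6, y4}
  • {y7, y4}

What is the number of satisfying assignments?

The models are:
  y1=F y2=T y3=F y4=T y5=T y6=T y7=F
  y1=F y2=T y3=F y4=T y5=T y6=T y7=T
That's 2 in total.

2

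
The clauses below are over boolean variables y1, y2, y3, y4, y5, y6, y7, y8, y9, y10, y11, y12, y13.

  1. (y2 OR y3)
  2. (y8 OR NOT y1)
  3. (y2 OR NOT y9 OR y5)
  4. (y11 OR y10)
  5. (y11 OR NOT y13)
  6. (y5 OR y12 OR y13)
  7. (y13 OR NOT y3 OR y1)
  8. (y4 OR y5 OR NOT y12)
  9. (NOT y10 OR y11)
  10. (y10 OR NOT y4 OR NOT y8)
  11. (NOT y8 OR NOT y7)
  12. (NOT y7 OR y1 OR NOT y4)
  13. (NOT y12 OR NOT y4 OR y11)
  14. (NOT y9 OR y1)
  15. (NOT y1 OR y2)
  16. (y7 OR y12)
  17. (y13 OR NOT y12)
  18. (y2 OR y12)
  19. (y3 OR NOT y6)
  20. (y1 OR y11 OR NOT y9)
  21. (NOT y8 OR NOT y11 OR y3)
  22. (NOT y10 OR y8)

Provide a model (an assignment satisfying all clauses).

y2 occurs only positively in the remaining clauses — set y2 = True.
Pure literal: y5 appears only positively; assign y5 = True.
Set y1 = True and propagate.
  then y8 is forced to True.
  then y7 is forced to False.
  then y12 is forced to True.
  then y13 is forced to True.
  then y11 is forced to True.
  then y3 is forced to True.
For the remaining variables, y4 = False, y6 = True, y9 = True, y10 = False works.
Check each clause:
  1. (y2 OR y3) — y2 is true.
  2. (NOT y1 OR y8) — y8 is true.
  3. (NOT y9 OR y5 OR y2) — y2 is true.
  4. (y11 OR y10) — y11 is true.
  5. (NOT y13 OR y11) — y11 is true.
  6. (y12 OR y5 OR y13) — y13 is true.
  7. (y1 OR y13 OR NOT y3) — y1 is true.
  8. (y4 OR y5 OR NOT y12) — y5 is true.
  9. (y11 OR NOT y10) — y11 is true.
  10. (NOT y8 OR NOT y4 OR y10) — NOT y4 is true.
  11. (NOT y8 OR NOT y7) — NOT y7 is true.
  12. (NOT y4 OR y1 OR NOT y7) — NOT y7 is true.
  13. (NOT y4 OR y11 OR NOT y12) — y11 is true.
  14. (NOT y9 OR y1) — y1 is true.
  15. (NOT y1 OR y2) — y2 is true.
  16. (y7 OR y12) — y12 is true.
  17. (NOT y12 OR y13) — y13 is true.
  18. (y12 OR y2) — y2 is true.
  19. (y3 OR NOT y6) — y3 is true.
  20. (NOT y9 OR y11 OR y1) — y1 is true.
  21. (NOT y11 OR y3 OR NOT y8) — y3 is true.
  22. (y8 OR NOT y10) — y8 is true.

y1=1  y2=1  y3=1  y4=0  y5=1  y6=1  y7=0  y8=1  y9=1  y10=0  y11=1  y12=1  y13=1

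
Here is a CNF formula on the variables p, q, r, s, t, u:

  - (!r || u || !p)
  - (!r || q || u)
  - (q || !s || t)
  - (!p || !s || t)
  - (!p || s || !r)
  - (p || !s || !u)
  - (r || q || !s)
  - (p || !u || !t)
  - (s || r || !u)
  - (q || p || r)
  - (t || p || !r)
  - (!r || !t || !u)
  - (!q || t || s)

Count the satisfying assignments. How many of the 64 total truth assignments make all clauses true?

10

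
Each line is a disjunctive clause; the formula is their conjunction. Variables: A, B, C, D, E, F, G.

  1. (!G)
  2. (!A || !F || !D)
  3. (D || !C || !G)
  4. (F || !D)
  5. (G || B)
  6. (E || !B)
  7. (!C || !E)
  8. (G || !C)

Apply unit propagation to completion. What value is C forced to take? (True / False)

False

(!G) is a unit clause: G = False.
(B || G): since G = False, the clause reduces to (B). B = True.
(E || !B) with B = True leaves only E, so E = True.
From (!E || !C) and E = True: C = False.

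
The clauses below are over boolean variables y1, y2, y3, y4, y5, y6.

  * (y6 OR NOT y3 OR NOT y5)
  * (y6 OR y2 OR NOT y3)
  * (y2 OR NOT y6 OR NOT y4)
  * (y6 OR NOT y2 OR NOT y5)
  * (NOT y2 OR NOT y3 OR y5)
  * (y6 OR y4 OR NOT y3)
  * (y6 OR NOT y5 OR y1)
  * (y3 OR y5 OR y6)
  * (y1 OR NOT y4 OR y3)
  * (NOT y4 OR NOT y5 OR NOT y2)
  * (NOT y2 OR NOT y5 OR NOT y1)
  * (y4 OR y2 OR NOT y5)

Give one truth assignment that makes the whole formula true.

y1=True, y2=False, y3=False, y4=False, y5=False, y6=True

Set y1 = True and propagate.
Branch on y2: take y2 = False.
Try y3 = False.
The remaining clauses are satisfied by y4 = False, y5 = False, y6 = True.
Every clause has at least one true literal under this assignment.
Check each clause:
  1. (y6 OR NOT y3 OR NOT y5) — NOT y5 is true.
  2. (y6 OR NOT y3 OR y2) — NOT y3 is true.
  3. (NOT y4 OR NOT y6 OR y2) — NOT y4 is true.
  4. (y6 OR NOT y5 OR NOT y2) — NOT y5 is true.
  5. (NOT y2 OR y5 OR NOT y3) — NOT y3 is true.
  6. (y4 OR NOT y3 OR y6) — NOT y3 is true.
  7. (y6 OR NOT y5 OR y1) — y1 is true.
  8. (y6 OR y5 OR y3) — y6 is true.
  9. (y3 OR NOT y4 OR y1) — y1 is true.
  10. (NOT y4 OR NOT y5 OR NOT y2) — NOT y5 is true.
  11. (NOT y2 OR NOT y5 OR NOT y1) — NOT y5 is true.
  12. (NOT y5 OR y4 OR y2) — NOT y5 is true.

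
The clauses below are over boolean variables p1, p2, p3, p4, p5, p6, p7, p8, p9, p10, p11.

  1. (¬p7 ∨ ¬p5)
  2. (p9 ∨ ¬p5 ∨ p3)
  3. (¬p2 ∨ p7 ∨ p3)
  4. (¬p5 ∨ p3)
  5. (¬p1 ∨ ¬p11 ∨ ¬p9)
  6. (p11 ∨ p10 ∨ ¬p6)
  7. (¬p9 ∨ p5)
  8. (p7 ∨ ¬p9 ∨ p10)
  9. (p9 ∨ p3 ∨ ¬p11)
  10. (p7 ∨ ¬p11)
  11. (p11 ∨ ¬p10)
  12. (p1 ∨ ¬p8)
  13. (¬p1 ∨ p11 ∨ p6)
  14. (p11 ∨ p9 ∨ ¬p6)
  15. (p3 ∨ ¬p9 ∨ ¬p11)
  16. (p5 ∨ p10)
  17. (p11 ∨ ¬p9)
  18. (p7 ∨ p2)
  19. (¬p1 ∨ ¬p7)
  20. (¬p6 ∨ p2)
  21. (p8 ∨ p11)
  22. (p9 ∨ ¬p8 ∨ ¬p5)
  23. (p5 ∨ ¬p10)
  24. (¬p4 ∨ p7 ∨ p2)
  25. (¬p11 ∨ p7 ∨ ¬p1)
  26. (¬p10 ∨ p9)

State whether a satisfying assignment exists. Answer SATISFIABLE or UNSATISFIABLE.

UNSATISFIABLE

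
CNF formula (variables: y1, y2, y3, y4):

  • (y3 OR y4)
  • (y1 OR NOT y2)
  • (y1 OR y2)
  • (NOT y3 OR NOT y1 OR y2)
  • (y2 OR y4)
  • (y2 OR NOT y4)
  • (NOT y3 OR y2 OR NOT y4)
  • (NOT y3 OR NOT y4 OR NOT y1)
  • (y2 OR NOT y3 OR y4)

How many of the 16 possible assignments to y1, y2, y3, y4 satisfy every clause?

The models are:
  y1=T y2=T y3=F y4=T
  y1=T y2=T y3=T y4=F
That's 2 in total.

2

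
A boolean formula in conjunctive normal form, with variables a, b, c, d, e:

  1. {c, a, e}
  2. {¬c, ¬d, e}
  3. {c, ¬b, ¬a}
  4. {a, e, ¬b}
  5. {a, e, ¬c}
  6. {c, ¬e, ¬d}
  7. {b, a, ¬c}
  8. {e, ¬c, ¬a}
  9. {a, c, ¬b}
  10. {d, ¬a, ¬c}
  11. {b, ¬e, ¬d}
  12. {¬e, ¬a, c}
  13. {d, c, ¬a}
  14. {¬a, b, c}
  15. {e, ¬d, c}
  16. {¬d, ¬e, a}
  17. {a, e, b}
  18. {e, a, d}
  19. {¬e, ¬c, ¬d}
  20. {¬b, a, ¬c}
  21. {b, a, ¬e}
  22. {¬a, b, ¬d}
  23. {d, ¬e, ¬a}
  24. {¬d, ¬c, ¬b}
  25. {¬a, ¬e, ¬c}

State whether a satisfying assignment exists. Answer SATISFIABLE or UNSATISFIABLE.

a = True:
  c = True:
    propagation gives e=True; an empty clause results — contradiction.
  c = False:
    propagation gives b=False; an empty clause results — contradiction.
a = False:
  e = True:
    propagation gives d=False, b=True, c=True; an empty clause results — contradiction.
  e = False:
    propagation gives c=True; an empty clause results — contradiction.
Every branch closes, so no satisfying assignment exists.

UNSATISFIABLE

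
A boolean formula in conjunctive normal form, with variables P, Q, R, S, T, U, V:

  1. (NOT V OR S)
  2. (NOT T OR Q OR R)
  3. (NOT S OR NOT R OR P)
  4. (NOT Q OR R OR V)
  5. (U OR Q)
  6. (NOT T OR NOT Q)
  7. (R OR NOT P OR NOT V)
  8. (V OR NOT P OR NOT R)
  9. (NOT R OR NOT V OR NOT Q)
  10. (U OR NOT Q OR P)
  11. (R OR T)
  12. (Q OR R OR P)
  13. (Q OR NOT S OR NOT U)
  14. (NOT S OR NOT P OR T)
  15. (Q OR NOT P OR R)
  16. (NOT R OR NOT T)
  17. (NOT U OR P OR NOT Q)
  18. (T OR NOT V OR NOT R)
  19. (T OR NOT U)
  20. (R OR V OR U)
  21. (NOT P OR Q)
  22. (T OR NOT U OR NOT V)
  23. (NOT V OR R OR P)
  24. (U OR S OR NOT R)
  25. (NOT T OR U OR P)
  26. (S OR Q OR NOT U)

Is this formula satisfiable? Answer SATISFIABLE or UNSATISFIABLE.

R = True:
  propagation gives T=False, V=False, P=False, S=False; an empty clause results — contradiction.
R = False:
  propagation gives T=True, Q=True; an empty clause results — contradiction.
Every branch closes, so no satisfying assignment exists.

UNSATISFIABLE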